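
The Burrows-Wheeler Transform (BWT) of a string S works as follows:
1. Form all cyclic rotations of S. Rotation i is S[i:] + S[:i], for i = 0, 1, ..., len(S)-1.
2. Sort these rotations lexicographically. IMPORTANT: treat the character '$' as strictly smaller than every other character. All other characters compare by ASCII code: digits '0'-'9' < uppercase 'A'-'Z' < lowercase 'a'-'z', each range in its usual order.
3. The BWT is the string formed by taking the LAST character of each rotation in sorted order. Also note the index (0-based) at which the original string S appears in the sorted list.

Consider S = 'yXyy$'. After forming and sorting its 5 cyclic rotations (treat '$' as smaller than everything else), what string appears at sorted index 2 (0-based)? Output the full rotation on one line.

All 5 rotations (rotation i = S[i:]+S[:i]):
  rot[0] = yXyy$
  rot[1] = Xyy$y
  rot[2] = yy$yX
  rot[3] = y$yXy
  rot[4] = $yXyy
Sorted (with $ < everything):
  sorted[0] = $yXyy
  sorted[1] = Xyy$y
  sorted[2] = y$yXy
  sorted[3] = yXyy$
  sorted[4] = yy$yX
sorted[2] = y$yXy

Answer: y$yXy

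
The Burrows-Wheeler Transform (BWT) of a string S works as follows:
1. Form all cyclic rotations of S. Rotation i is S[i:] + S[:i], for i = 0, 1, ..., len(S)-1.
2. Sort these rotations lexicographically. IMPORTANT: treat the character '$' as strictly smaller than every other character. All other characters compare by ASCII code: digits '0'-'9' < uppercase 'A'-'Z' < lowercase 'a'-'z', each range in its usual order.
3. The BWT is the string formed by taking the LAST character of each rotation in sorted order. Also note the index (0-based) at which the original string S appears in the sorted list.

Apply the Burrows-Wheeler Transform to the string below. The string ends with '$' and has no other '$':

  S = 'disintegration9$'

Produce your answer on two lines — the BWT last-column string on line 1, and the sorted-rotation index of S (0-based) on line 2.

All 16 rotations (rotation i = S[i:]+S[:i]):
  rot[0] = disintegration9$
  rot[1] = isintegration9$d
  rot[2] = sintegration9$di
  rot[3] = integration9$dis
  rot[4] = ntegration9$disi
  rot[5] = tegration9$disin
  rot[6] = egration9$disint
  rot[7] = gration9$disinte
  rot[8] = ration9$disinteg
  rot[9] = ation9$disintegr
  rot[10] = tion9$disintegra
  rot[11] = ion9$disintegrat
  rot[12] = on9$disintegrati
  rot[13] = n9$disintegratio
  rot[14] = 9$disintegration
  rot[15] = $disintegration9
Sorted (with $ < everything):
  sorted[0] = $disintegration9  (last char: '9')
  sorted[1] = 9$disintegration  (last char: 'n')
  sorted[2] = ation9$disintegr  (last char: 'r')
  sorted[3] = disintegration9$  (last char: '$')
  sorted[4] = egration9$disint  (last char: 't')
  sorted[5] = gration9$disinte  (last char: 'e')
  sorted[6] = integration9$dis  (last char: 's')
  sorted[7] = ion9$disintegrat  (last char: 't')
  sorted[8] = isintegration9$d  (last char: 'd')
  sorted[9] = n9$disintegratio  (last char: 'o')
  sorted[10] = ntegration9$disi  (last char: 'i')
  sorted[11] = on9$disintegrati  (last char: 'i')
  sorted[12] = ration9$disinteg  (last char: 'g')
  sorted[13] = sintegration9$di  (last char: 'i')
  sorted[14] = tegration9$disin  (last char: 'n')
  sorted[15] = tion9$disintegra  (last char: 'a')
Last column: 9nr$testdoiigina
Original string S is at sorted index 3

Answer: 9nr$testdoiigina
3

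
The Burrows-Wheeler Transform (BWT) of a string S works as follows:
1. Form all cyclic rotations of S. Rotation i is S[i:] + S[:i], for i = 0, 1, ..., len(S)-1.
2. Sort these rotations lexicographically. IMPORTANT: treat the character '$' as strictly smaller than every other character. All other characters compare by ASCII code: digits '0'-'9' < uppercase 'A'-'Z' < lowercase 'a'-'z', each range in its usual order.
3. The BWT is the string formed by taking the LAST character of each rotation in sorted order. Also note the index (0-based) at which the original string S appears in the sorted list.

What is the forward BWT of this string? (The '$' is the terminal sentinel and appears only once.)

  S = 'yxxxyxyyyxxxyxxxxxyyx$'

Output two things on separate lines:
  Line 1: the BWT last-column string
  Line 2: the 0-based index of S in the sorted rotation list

All 22 rotations (rotation i = S[i:]+S[:i]):
  rot[0] = yxxxyxyyyxxxyxxxxxyyx$
  rot[1] = xxxyxyyyxxxyxxxxxyyx$y
  rot[2] = xxyxyyyxxxyxxxxxyyx$yx
  rot[3] = xyxyyyxxxyxxxxxyyx$yxx
  rot[4] = yxyyyxxxyxxxxxyyx$yxxx
  rot[5] = xyyyxxxyxxxxxyyx$yxxxy
  rot[6] = yyyxxxyxxxxxyyx$yxxxyx
  rot[7] = yyxxxyxxxxxyyx$yxxxyxy
  rot[8] = yxxxyxxxxxyyx$yxxxyxyy
  rot[9] = xxxyxxxxxyyx$yxxxyxyyy
  rot[10] = xxyxxxxxyyx$yxxxyxyyyx
  rot[11] = xyxxxxxyyx$yxxxyxyyyxx
  rot[12] = yxxxxxyyx$yxxxyxyyyxxx
  rot[13] = xxxxxyyx$yxxxyxyyyxxxy
  rot[14] = xxxxyyx$yxxxyxyyyxxxyx
  rot[15] = xxxyyx$yxxxyxyyyxxxyxx
  rot[16] = xxyyx$yxxxyxyyyxxxyxxx
  rot[17] = xyyx$yxxxyxyyyxxxyxxxx
  rot[18] = yyx$yxxxyxyyyxxxyxxxxx
  rot[19] = yx$yxxxyxyyyxxxyxxxxxy
  rot[20] = x$yxxxyxyyyxxxyxxxxxyy
  rot[21] = $yxxxyxyyyxxxyxxxxxyyx
Sorted (with $ < everything):
  sorted[0] = $yxxxyxyyyxxxyxxxxxyyx  (last char: 'x')
  sorted[1] = x$yxxxyxyyyxxxyxxxxxyy  (last char: 'y')
  sorted[2] = xxxxxyyx$yxxxyxyyyxxxy  (last char: 'y')
  sorted[3] = xxxxyyx$yxxxyxyyyxxxyx  (last char: 'x')
  sorted[4] = xxxyxxxxxyyx$yxxxyxyyy  (last char: 'y')
  sorted[5] = xxxyxyyyxxxyxxxxxyyx$y  (last char: 'y')
  sorted[6] = xxxyyx$yxxxyxyyyxxxyxx  (last char: 'x')
  sorted[7] = xxyxxxxxyyx$yxxxyxyyyx  (last char: 'x')
  sorted[8] = xxyxyyyxxxyxxxxxyyx$yx  (last char: 'x')
  sorted[9] = xxyyx$yxxxyxyyyxxxyxxx  (last char: 'x')
  sorted[10] = xyxxxxxyyx$yxxxyxyyyxx  (last char: 'x')
  sorted[11] = xyxyyyxxxyxxxxxyyx$yxx  (last char: 'x')
  sorted[12] = xyyx$yxxxyxyyyxxxyxxxx  (last char: 'x')
  sorted[13] = xyyyxxxyxxxxxyyx$yxxxy  (last char: 'y')
  sorted[14] = yx$yxxxyxyyyxxxyxxxxxy  (last char: 'y')
  sorted[15] = yxxxxxyyx$yxxxyxyyyxxx  (last char: 'x')
  sorted[16] = yxxxyxxxxxyyx$yxxxyxyy  (last char: 'y')
  sorted[17] = yxxxyxyyyxxxyxxxxxyyx$  (last char: '$')
  sorted[18] = yxyyyxxxyxxxxxyyx$yxxx  (last char: 'x')
  sorted[19] = yyx$yxxxyxyyyxxxyxxxxx  (last char: 'x')
  sorted[20] = yyxxxyxxxxxyyx$yxxxyxy  (last char: 'y')
  sorted[21] = yyyxxxyxxxxxyyx$yxxxyx  (last char: 'x')
Last column: xyyxyyxxxxxxxyyxy$xxyx
Original string S is at sorted index 17

Answer: xyyxyyxxxxxxxyyxy$xxyx
17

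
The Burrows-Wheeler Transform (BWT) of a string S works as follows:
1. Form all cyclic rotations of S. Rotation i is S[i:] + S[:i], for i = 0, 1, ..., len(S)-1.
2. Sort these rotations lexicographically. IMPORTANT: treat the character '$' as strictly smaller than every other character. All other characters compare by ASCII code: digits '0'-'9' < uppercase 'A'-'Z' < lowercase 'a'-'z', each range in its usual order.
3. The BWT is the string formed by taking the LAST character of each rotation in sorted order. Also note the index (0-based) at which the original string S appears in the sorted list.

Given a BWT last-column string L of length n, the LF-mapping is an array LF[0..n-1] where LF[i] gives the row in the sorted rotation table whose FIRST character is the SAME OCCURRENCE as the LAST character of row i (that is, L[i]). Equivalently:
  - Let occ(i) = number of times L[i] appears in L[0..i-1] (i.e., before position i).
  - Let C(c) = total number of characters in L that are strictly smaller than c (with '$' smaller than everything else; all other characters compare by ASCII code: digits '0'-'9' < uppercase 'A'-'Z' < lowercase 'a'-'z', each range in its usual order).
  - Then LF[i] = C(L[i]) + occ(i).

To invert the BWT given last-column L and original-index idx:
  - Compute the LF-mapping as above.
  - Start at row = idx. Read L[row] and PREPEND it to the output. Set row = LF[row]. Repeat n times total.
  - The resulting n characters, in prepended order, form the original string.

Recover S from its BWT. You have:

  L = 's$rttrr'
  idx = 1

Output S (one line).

Answer: rrtrts$

Derivation:
LF mapping: 4 0 1 5 6 2 3
Walk LF starting at row 1, prepending L[row]:
  step 1: row=1, L[1]='$', prepend. Next row=LF[1]=0
  step 2: row=0, L[0]='s', prepend. Next row=LF[0]=4
  step 3: row=4, L[4]='t', prepend. Next row=LF[4]=6
  step 4: row=6, L[6]='r', prepend. Next row=LF[6]=3
  step 5: row=3, L[3]='t', prepend. Next row=LF[3]=5
  step 6: row=5, L[5]='r', prepend. Next row=LF[5]=2
  step 7: row=2, L[2]='r', prepend. Next row=LF[2]=1
Reversed output: rrtrts$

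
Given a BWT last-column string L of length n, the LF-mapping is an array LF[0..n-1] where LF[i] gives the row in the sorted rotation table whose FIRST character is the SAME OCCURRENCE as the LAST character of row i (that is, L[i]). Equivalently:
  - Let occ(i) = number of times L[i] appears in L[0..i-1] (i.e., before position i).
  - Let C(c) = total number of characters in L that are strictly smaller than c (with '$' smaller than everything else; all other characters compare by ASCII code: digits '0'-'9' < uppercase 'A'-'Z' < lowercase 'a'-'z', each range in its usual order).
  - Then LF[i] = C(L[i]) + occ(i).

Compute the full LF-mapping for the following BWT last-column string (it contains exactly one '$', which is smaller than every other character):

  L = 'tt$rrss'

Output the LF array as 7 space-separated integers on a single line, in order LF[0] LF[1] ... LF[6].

Char counts: '$':1, 'r':2, 's':2, 't':2
C (first-col start): C('$')=0, C('r')=1, C('s')=3, C('t')=5
L[0]='t': occ=0, LF[0]=C('t')+0=5+0=5
L[1]='t': occ=1, LF[1]=C('t')+1=5+1=6
L[2]='$': occ=0, LF[2]=C('$')+0=0+0=0
L[3]='r': occ=0, LF[3]=C('r')+0=1+0=1
L[4]='r': occ=1, LF[4]=C('r')+1=1+1=2
L[5]='s': occ=0, LF[5]=C('s')+0=3+0=3
L[6]='s': occ=1, LF[6]=C('s')+1=3+1=4

Answer: 5 6 0 1 2 3 4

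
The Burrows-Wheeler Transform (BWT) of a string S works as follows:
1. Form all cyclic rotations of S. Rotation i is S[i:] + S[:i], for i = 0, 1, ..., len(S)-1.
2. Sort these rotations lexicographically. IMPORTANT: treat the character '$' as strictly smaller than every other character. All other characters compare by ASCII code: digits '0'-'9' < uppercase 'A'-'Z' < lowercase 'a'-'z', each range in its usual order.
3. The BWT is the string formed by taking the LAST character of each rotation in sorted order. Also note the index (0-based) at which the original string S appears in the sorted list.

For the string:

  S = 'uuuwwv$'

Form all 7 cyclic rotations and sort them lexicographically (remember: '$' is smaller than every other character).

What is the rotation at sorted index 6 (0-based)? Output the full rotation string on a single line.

Answer: wwv$uuu

Derivation:
All 7 rotations (rotation i = S[i:]+S[:i]):
  rot[0] = uuuwwv$
  rot[1] = uuwwv$u
  rot[2] = uwwv$uu
  rot[3] = wwv$uuu
  rot[4] = wv$uuuw
  rot[5] = v$uuuww
  rot[6] = $uuuwwv
Sorted (with $ < everything):
  sorted[0] = $uuuwwv
  sorted[1] = uuuwwv$
  sorted[2] = uuwwv$u
  sorted[3] = uwwv$uu
  sorted[4] = v$uuuww
  sorted[5] = wv$uuuw
  sorted[6] = wwv$uuu
sorted[6] = wwv$uuu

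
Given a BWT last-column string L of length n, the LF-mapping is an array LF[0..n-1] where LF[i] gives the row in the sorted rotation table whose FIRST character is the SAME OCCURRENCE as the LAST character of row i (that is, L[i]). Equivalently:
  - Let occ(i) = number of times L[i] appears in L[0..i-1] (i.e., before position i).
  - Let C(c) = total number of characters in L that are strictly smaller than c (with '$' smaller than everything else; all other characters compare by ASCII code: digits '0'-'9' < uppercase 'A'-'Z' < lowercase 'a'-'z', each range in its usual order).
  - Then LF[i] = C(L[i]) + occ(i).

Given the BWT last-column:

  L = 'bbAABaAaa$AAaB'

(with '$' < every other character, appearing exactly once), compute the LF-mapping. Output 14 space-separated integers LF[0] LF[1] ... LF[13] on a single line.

Answer: 12 13 1 2 6 8 3 9 10 0 4 5 11 7

Derivation:
Char counts: '$':1, 'A':5, 'B':2, 'a':4, 'b':2
C (first-col start): C('$')=0, C('A')=1, C('B')=6, C('a')=8, C('b')=12
L[0]='b': occ=0, LF[0]=C('b')+0=12+0=12
L[1]='b': occ=1, LF[1]=C('b')+1=12+1=13
L[2]='A': occ=0, LF[2]=C('A')+0=1+0=1
L[3]='A': occ=1, LF[3]=C('A')+1=1+1=2
L[4]='B': occ=0, LF[4]=C('B')+0=6+0=6
L[5]='a': occ=0, LF[5]=C('a')+0=8+0=8
L[6]='A': occ=2, LF[6]=C('A')+2=1+2=3
L[7]='a': occ=1, LF[7]=C('a')+1=8+1=9
L[8]='a': occ=2, LF[8]=C('a')+2=8+2=10
L[9]='$': occ=0, LF[9]=C('$')+0=0+0=0
L[10]='A': occ=3, LF[10]=C('A')+3=1+3=4
L[11]='A': occ=4, LF[11]=C('A')+4=1+4=5
L[12]='a': occ=3, LF[12]=C('a')+3=8+3=11
L[13]='B': occ=1, LF[13]=C('B')+1=6+1=7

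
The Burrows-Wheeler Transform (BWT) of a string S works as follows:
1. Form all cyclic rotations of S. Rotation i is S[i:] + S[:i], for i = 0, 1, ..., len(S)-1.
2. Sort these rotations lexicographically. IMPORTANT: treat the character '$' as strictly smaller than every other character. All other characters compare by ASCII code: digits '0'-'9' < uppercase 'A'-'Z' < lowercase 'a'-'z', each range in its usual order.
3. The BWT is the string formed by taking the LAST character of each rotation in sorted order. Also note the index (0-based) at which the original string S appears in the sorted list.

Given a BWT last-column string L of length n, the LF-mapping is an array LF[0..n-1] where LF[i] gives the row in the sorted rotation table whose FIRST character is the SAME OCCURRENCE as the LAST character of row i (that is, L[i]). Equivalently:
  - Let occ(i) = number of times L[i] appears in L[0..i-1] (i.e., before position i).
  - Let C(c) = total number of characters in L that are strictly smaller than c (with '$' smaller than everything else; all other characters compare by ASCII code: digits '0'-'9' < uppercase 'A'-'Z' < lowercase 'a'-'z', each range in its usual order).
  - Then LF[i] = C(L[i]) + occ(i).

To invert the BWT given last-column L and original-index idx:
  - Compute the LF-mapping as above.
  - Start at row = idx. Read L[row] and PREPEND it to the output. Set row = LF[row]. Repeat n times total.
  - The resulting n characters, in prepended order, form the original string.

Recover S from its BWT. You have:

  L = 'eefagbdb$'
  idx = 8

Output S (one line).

Answer: gdeabfbe$

Derivation:
LF mapping: 5 6 7 1 8 2 4 3 0
Walk LF starting at row 8, prepending L[row]:
  step 1: row=8, L[8]='$', prepend. Next row=LF[8]=0
  step 2: row=0, L[0]='e', prepend. Next row=LF[0]=5
  step 3: row=5, L[5]='b', prepend. Next row=LF[5]=2
  step 4: row=2, L[2]='f', prepend. Next row=LF[2]=7
  step 5: row=7, L[7]='b', prepend. Next row=LF[7]=3
  step 6: row=3, L[3]='a', prepend. Next row=LF[3]=1
  step 7: row=1, L[1]='e', prepend. Next row=LF[1]=6
  step 8: row=6, L[6]='d', prepend. Next row=LF[6]=4
  step 9: row=4, L[4]='g', prepend. Next row=LF[4]=8
Reversed output: gdeabfbe$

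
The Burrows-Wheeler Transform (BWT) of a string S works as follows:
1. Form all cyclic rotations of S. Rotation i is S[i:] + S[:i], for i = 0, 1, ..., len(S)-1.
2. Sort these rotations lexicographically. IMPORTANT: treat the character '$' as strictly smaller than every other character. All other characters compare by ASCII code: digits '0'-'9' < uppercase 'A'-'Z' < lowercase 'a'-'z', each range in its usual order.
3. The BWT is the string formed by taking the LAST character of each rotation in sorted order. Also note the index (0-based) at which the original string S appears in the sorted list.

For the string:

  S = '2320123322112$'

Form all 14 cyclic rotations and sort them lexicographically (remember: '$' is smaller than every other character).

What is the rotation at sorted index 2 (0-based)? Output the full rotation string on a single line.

All 14 rotations (rotation i = S[i:]+S[:i]):
  rot[0] = 2320123322112$
  rot[1] = 320123322112$2
  rot[2] = 20123322112$23
  rot[3] = 0123322112$232
  rot[4] = 123322112$2320
  rot[5] = 23322112$23201
  rot[6] = 3322112$232012
  rot[7] = 322112$2320123
  rot[8] = 22112$23201233
  rot[9] = 2112$232012332
  rot[10] = 112$2320123322
  rot[11] = 12$23201233221
  rot[12] = 2$232012332211
  rot[13] = $2320123322112
Sorted (with $ < everything):
  sorted[0] = $2320123322112
  sorted[1] = 0123322112$232
  sorted[2] = 112$2320123322
  sorted[3] = 12$23201233221
  sorted[4] = 123322112$2320
  sorted[5] = 2$232012332211
  sorted[6] = 20123322112$23
  sorted[7] = 2112$232012332
  sorted[8] = 22112$23201233
  sorted[9] = 2320123322112$
  sorted[10] = 23322112$23201
  sorted[11] = 320123322112$2
  sorted[12] = 322112$2320123
  sorted[13] = 3322112$232012
sorted[2] = 112$2320123322

Answer: 112$2320123322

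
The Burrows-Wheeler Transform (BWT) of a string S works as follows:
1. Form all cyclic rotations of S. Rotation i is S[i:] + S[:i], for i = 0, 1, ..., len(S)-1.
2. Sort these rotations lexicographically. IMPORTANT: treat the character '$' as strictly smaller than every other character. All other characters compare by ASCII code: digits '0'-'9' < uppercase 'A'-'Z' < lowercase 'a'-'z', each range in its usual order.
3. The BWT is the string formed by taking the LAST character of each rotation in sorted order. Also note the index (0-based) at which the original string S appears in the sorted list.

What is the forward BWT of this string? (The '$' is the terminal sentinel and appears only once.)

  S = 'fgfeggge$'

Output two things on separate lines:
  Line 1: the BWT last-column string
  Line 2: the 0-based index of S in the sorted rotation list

Answer: egfg$gfge
4

Derivation:
All 9 rotations (rotation i = S[i:]+S[:i]):
  rot[0] = fgfeggge$
  rot[1] = gfeggge$f
  rot[2] = feggge$fg
  rot[3] = eggge$fgf
  rot[4] = ggge$fgfe
  rot[5] = gge$fgfeg
  rot[6] = ge$fgfegg
  rot[7] = e$fgfeggg
  rot[8] = $fgfeggge
Sorted (with $ < everything):
  sorted[0] = $fgfeggge  (last char: 'e')
  sorted[1] = e$fgfeggg  (last char: 'g')
  sorted[2] = eggge$fgf  (last char: 'f')
  sorted[3] = feggge$fg  (last char: 'g')
  sorted[4] = fgfeggge$  (last char: '$')
  sorted[5] = ge$fgfegg  (last char: 'g')
  sorted[6] = gfeggge$f  (last char: 'f')
  sorted[7] = gge$fgfeg  (last char: 'g')
  sorted[8] = ggge$fgfe  (last char: 'e')
Last column: egfg$gfge
Original string S is at sorted index 4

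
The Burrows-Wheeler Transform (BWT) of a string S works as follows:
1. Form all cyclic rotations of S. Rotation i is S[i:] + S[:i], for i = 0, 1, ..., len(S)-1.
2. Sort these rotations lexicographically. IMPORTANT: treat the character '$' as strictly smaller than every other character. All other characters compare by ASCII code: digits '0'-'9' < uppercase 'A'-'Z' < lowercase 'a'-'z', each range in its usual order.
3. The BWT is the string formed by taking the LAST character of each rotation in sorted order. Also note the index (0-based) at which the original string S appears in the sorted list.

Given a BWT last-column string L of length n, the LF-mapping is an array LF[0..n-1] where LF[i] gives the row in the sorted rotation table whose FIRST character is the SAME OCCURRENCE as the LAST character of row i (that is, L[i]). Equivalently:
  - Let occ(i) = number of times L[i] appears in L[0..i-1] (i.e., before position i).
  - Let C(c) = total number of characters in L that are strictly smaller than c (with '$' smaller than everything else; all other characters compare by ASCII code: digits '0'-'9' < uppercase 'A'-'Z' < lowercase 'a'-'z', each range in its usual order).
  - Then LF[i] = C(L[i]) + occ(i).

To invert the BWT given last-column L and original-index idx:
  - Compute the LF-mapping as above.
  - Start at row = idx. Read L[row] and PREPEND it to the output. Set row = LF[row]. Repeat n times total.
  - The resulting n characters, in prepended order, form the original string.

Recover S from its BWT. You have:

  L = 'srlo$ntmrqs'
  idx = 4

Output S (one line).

Answer: onqstrlmrs$

Derivation:
LF mapping: 8 6 1 4 0 3 10 2 7 5 9
Walk LF starting at row 4, prepending L[row]:
  step 1: row=4, L[4]='$', prepend. Next row=LF[4]=0
  step 2: row=0, L[0]='s', prepend. Next row=LF[0]=8
  step 3: row=8, L[8]='r', prepend. Next row=LF[8]=7
  step 4: row=7, L[7]='m', prepend. Next row=LF[7]=2
  step 5: row=2, L[2]='l', prepend. Next row=LF[2]=1
  step 6: row=1, L[1]='r', prepend. Next row=LF[1]=6
  step 7: row=6, L[6]='t', prepend. Next row=LF[6]=10
  step 8: row=10, L[10]='s', prepend. Next row=LF[10]=9
  step 9: row=9, L[9]='q', prepend. Next row=LF[9]=5
  step 10: row=5, L[5]='n', prepend. Next row=LF[5]=3
  step 11: row=3, L[3]='o', prepend. Next row=LF[3]=4
Reversed output: onqstrlmrs$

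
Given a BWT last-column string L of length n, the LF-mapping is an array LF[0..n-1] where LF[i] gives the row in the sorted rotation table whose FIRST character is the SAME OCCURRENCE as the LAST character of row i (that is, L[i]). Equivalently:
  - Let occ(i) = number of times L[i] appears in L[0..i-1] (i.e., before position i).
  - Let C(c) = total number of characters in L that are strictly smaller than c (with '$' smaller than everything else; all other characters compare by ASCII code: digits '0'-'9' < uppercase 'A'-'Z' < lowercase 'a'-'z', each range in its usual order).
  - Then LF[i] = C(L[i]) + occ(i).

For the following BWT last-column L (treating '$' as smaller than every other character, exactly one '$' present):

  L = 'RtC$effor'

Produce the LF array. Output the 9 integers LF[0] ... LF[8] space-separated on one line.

Char counts: '$':1, 'C':1, 'R':1, 'e':1, 'f':2, 'o':1, 'r':1, 't':1
C (first-col start): C('$')=0, C('C')=1, C('R')=2, C('e')=3, C('f')=4, C('o')=6, C('r')=7, C('t')=8
L[0]='R': occ=0, LF[0]=C('R')+0=2+0=2
L[1]='t': occ=0, LF[1]=C('t')+0=8+0=8
L[2]='C': occ=0, LF[2]=C('C')+0=1+0=1
L[3]='$': occ=0, LF[3]=C('$')+0=0+0=0
L[4]='e': occ=0, LF[4]=C('e')+0=3+0=3
L[5]='f': occ=0, LF[5]=C('f')+0=4+0=4
L[6]='f': occ=1, LF[6]=C('f')+1=4+1=5
L[7]='o': occ=0, LF[7]=C('o')+0=6+0=6
L[8]='r': occ=0, LF[8]=C('r')+0=7+0=7

Answer: 2 8 1 0 3 4 5 6 7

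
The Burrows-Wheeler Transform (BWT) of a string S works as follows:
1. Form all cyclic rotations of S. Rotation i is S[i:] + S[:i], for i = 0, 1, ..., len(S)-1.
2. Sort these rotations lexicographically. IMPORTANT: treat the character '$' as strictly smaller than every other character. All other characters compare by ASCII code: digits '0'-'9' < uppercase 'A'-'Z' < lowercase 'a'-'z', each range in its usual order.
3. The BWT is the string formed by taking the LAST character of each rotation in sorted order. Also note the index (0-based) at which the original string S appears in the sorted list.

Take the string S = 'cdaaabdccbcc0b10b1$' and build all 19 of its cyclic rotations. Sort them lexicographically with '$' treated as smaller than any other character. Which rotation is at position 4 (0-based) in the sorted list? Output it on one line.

Answer: 10b1$cdaaabdccbcc0b

Derivation:
All 19 rotations (rotation i = S[i:]+S[:i]):
  rot[0] = cdaaabdccbcc0b10b1$
  rot[1] = daaabdccbcc0b10b1$c
  rot[2] = aaabdccbcc0b10b1$cd
  rot[3] = aabdccbcc0b10b1$cda
  rot[4] = abdccbcc0b10b1$cdaa
  rot[5] = bdccbcc0b10b1$cdaaa
  rot[6] = dccbcc0b10b1$cdaaab
  rot[7] = ccbcc0b10b1$cdaaabd
  rot[8] = cbcc0b10b1$cdaaabdc
  rot[9] = bcc0b10b1$cdaaabdcc
  rot[10] = cc0b10b1$cdaaabdccb
  rot[11] = c0b10b1$cdaaabdccbc
  rot[12] = 0b10b1$cdaaabdccbcc
  rot[13] = b10b1$cdaaabdccbcc0
  rot[14] = 10b1$cdaaabdccbcc0b
  rot[15] = 0b1$cdaaabdccbcc0b1
  rot[16] = b1$cdaaabdccbcc0b10
  rot[17] = 1$cdaaabdccbcc0b10b
  rot[18] = $cdaaabdccbcc0b10b1
Sorted (with $ < everything):
  sorted[0] = $cdaaabdccbcc0b10b1
  sorted[1] = 0b1$cdaaabdccbcc0b1
  sorted[2] = 0b10b1$cdaaabdccbcc
  sorted[3] = 1$cdaaabdccbcc0b10b
  sorted[4] = 10b1$cdaaabdccbcc0b
  sorted[5] = aaabdccbcc0b10b1$cd
  sorted[6] = aabdccbcc0b10b1$cda
  sorted[7] = abdccbcc0b10b1$cdaa
  sorted[8] = b1$cdaaabdccbcc0b10
  sorted[9] = b10b1$cdaaabdccbcc0
  sorted[10] = bcc0b10b1$cdaaabdcc
  sorted[11] = bdccbcc0b10b1$cdaaa
  sorted[12] = c0b10b1$cdaaabdccbc
  sorted[13] = cbcc0b10b1$cdaaabdc
  sorted[14] = cc0b10b1$cdaaabdccb
  sorted[15] = ccbcc0b10b1$cdaaabd
  sorted[16] = cdaaabdccbcc0b10b1$
  sorted[17] = daaabdccbcc0b10b1$c
  sorted[18] = dccbcc0b10b1$cdaaab
sorted[4] = 10b1$cdaaabdccbcc0b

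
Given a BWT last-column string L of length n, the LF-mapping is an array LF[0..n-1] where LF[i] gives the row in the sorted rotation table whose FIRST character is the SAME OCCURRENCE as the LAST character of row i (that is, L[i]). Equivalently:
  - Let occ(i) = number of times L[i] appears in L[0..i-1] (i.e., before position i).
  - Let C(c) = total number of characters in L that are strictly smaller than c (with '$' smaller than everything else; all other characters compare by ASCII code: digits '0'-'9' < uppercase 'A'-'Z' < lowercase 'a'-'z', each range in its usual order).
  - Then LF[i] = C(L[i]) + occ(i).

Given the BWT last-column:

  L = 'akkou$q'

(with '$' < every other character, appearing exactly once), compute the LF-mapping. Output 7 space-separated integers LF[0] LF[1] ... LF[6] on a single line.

Char counts: '$':1, 'a':1, 'k':2, 'o':1, 'q':1, 'u':1
C (first-col start): C('$')=0, C('a')=1, C('k')=2, C('o')=4, C('q')=5, C('u')=6
L[0]='a': occ=0, LF[0]=C('a')+0=1+0=1
L[1]='k': occ=0, LF[1]=C('k')+0=2+0=2
L[2]='k': occ=1, LF[2]=C('k')+1=2+1=3
L[3]='o': occ=0, LF[3]=C('o')+0=4+0=4
L[4]='u': occ=0, LF[4]=C('u')+0=6+0=6
L[5]='$': occ=0, LF[5]=C('$')+0=0+0=0
L[6]='q': occ=0, LF[6]=C('q')+0=5+0=5

Answer: 1 2 3 4 6 0 5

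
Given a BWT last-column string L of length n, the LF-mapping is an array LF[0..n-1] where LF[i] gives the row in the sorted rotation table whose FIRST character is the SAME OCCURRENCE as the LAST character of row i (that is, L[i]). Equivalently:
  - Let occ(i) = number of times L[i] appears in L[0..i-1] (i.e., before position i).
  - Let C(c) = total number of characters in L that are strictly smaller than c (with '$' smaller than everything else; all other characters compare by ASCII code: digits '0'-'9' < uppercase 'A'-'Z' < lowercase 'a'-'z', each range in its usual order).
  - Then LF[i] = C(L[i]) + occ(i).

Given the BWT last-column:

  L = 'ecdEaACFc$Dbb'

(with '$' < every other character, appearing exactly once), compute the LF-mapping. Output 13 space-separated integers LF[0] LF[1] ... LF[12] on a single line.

Char counts: '$':1, 'A':1, 'C':1, 'D':1, 'E':1, 'F':1, 'a':1, 'b':2, 'c':2, 'd':1, 'e':1
C (first-col start): C('$')=0, C('A')=1, C('C')=2, C('D')=3, C('E')=4, C('F')=5, C('a')=6, C('b')=7, C('c')=9, C('d')=11, C('e')=12
L[0]='e': occ=0, LF[0]=C('e')+0=12+0=12
L[1]='c': occ=0, LF[1]=C('c')+0=9+0=9
L[2]='d': occ=0, LF[2]=C('d')+0=11+0=11
L[3]='E': occ=0, LF[3]=C('E')+0=4+0=4
L[4]='a': occ=0, LF[4]=C('a')+0=6+0=6
L[5]='A': occ=0, LF[5]=C('A')+0=1+0=1
L[6]='C': occ=0, LF[6]=C('C')+0=2+0=2
L[7]='F': occ=0, LF[7]=C('F')+0=5+0=5
L[8]='c': occ=1, LF[8]=C('c')+1=9+1=10
L[9]='$': occ=0, LF[9]=C('$')+0=0+0=0
L[10]='D': occ=0, LF[10]=C('D')+0=3+0=3
L[11]='b': occ=0, LF[11]=C('b')+0=7+0=7
L[12]='b': occ=1, LF[12]=C('b')+1=7+1=8

Answer: 12 9 11 4 6 1 2 5 10 0 3 7 8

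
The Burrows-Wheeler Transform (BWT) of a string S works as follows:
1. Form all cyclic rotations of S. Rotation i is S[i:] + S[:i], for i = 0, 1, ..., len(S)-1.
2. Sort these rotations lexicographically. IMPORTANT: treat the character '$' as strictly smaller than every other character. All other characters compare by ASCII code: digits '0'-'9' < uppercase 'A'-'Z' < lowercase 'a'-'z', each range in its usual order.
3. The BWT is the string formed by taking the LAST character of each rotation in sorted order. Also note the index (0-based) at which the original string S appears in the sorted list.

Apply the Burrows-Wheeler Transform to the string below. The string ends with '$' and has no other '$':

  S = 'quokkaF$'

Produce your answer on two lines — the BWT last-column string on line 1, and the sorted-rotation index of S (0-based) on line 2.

Answer: Fakkou$q
6

Derivation:
All 8 rotations (rotation i = S[i:]+S[:i]):
  rot[0] = quokkaF$
  rot[1] = uokkaF$q
  rot[2] = okkaF$qu
  rot[3] = kkaF$quo
  rot[4] = kaF$quok
  rot[5] = aF$quokk
  rot[6] = F$quokka
  rot[7] = $quokkaF
Sorted (with $ < everything):
  sorted[0] = $quokkaF  (last char: 'F')
  sorted[1] = F$quokka  (last char: 'a')
  sorted[2] = aF$quokk  (last char: 'k')
  sorted[3] = kaF$quok  (last char: 'k')
  sorted[4] = kkaF$quo  (last char: 'o')
  sorted[5] = okkaF$qu  (last char: 'u')
  sorted[6] = quokkaF$  (last char: '$')
  sorted[7] = uokkaF$q  (last char: 'q')
Last column: Fakkou$q
Original string S is at sorted index 6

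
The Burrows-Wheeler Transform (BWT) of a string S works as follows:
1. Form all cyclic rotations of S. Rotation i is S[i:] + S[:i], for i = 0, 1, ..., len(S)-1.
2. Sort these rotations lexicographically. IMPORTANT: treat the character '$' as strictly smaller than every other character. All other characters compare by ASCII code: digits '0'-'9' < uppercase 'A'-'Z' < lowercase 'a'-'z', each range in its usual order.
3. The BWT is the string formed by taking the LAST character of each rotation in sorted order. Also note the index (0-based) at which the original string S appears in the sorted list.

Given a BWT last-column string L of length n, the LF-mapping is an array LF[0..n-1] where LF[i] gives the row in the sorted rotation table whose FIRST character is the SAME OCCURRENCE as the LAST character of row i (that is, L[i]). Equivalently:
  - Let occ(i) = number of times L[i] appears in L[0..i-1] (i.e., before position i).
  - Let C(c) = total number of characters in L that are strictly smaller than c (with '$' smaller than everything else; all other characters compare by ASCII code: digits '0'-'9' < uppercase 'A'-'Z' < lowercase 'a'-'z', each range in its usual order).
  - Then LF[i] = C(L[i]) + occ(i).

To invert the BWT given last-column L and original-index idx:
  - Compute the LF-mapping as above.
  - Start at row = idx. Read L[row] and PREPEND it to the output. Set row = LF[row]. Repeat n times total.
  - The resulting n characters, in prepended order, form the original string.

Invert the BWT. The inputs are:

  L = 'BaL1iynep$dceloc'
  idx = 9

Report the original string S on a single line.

Answer: encyclopedia1LB$

Derivation:
LF mapping: 2 4 3 1 10 15 12 8 14 0 7 5 9 11 13 6
Walk LF starting at row 9, prepending L[row]:
  step 1: row=9, L[9]='$', prepend. Next row=LF[9]=0
  step 2: row=0, L[0]='B', prepend. Next row=LF[0]=2
  step 3: row=2, L[2]='L', prepend. Next row=LF[2]=3
  step 4: row=3, L[3]='1', prepend. Next row=LF[3]=1
  step 5: row=1, L[1]='a', prepend. Next row=LF[1]=4
  step 6: row=4, L[4]='i', prepend. Next row=LF[4]=10
  step 7: row=10, L[10]='d', prepend. Next row=LF[10]=7
  step 8: row=7, L[7]='e', prepend. Next row=LF[7]=8
  step 9: row=8, L[8]='p', prepend. Next row=LF[8]=14
  step 10: row=14, L[14]='o', prepend. Next row=LF[14]=13
  step 11: row=13, L[13]='l', prepend. Next row=LF[13]=11
  step 12: row=11, L[11]='c', prepend. Next row=LF[11]=5
  step 13: row=5, L[5]='y', prepend. Next row=LF[5]=15
  step 14: row=15, L[15]='c', prepend. Next row=LF[15]=6
  step 15: row=6, L[6]='n', prepend. Next row=LF[6]=12
  step 16: row=12, L[12]='e', prepend. Next row=LF[12]=9
Reversed output: encyclopedia1LB$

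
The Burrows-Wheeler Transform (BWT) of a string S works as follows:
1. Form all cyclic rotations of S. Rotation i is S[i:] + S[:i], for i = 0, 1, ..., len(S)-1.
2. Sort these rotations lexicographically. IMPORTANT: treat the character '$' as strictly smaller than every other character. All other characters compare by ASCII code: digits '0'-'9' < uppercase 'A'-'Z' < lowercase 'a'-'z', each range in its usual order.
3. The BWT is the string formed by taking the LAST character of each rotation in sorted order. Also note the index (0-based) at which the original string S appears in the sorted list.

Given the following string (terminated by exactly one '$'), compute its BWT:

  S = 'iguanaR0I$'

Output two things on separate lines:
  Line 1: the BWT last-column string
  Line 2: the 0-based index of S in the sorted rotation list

Answer: IR0anui$ag
7

Derivation:
All 10 rotations (rotation i = S[i:]+S[:i]):
  rot[0] = iguanaR0I$
  rot[1] = guanaR0I$i
  rot[2] = uanaR0I$ig
  rot[3] = anaR0I$igu
  rot[4] = naR0I$igua
  rot[5] = aR0I$iguan
  rot[6] = R0I$iguana
  rot[7] = 0I$iguanaR
  rot[8] = I$iguanaR0
  rot[9] = $iguanaR0I
Sorted (with $ < everything):
  sorted[0] = $iguanaR0I  (last char: 'I')
  sorted[1] = 0I$iguanaR  (last char: 'R')
  sorted[2] = I$iguanaR0  (last char: '0')
  sorted[3] = R0I$iguana  (last char: 'a')
  sorted[4] = aR0I$iguan  (last char: 'n')
  sorted[5] = anaR0I$igu  (last char: 'u')
  sorted[6] = guanaR0I$i  (last char: 'i')
  sorted[7] = iguanaR0I$  (last char: '$')
  sorted[8] = naR0I$igua  (last char: 'a')
  sorted[9] = uanaR0I$ig  (last char: 'g')
Last column: IR0anui$ag
Original string S is at sorted index 7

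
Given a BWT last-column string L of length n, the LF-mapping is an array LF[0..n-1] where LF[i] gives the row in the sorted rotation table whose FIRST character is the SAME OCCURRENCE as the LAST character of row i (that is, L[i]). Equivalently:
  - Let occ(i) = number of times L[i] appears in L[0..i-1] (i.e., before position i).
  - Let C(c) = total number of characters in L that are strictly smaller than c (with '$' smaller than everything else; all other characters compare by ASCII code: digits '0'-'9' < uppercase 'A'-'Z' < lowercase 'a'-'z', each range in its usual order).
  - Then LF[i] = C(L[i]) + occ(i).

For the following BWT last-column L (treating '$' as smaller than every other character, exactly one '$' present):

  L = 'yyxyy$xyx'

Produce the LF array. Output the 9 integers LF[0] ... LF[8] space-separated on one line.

Answer: 4 5 1 6 7 0 2 8 3

Derivation:
Char counts: '$':1, 'x':3, 'y':5
C (first-col start): C('$')=0, C('x')=1, C('y')=4
L[0]='y': occ=0, LF[0]=C('y')+0=4+0=4
L[1]='y': occ=1, LF[1]=C('y')+1=4+1=5
L[2]='x': occ=0, LF[2]=C('x')+0=1+0=1
L[3]='y': occ=2, LF[3]=C('y')+2=4+2=6
L[4]='y': occ=3, LF[4]=C('y')+3=4+3=7
L[5]='$': occ=0, LF[5]=C('$')+0=0+0=0
L[6]='x': occ=1, LF[6]=C('x')+1=1+1=2
L[7]='y': occ=4, LF[7]=C('y')+4=4+4=8
L[8]='x': occ=2, LF[8]=C('x')+2=1+2=3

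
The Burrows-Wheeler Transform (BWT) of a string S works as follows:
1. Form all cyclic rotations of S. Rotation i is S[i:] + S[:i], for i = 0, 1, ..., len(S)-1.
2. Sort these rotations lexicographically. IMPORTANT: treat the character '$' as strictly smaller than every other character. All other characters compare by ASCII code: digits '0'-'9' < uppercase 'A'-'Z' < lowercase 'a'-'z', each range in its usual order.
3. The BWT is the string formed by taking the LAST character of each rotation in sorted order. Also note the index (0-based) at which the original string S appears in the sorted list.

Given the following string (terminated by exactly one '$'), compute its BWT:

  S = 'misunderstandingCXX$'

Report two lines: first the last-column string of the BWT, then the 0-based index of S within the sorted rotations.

All 20 rotations (rotation i = S[i:]+S[:i]):
  rot[0] = misunderstandingCXX$
  rot[1] = isunderstandingCXX$m
  rot[2] = sunderstandingCXX$mi
  rot[3] = understandingCXX$mis
  rot[4] = nderstandingCXX$misu
  rot[5] = derstandingCXX$misun
  rot[6] = erstandingCXX$misund
  rot[7] = rstandingCXX$misunde
  rot[8] = standingCXX$misunder
  rot[9] = tandingCXX$misunders
  rot[10] = andingCXX$misunderst
  rot[11] = ndingCXX$misundersta
  rot[12] = dingCXX$misunderstan
  rot[13] = ingCXX$misunderstand
  rot[14] = ngCXX$misunderstandi
  rot[15] = gCXX$misunderstandin
  rot[16] = CXX$misunderstanding
  rot[17] = XX$misunderstandingC
  rot[18] = X$misunderstandingCX
  rot[19] = $misunderstandingCXX
Sorted (with $ < everything):
  sorted[0] = $misunderstandingCXX  (last char: 'X')
  sorted[1] = CXX$misunderstanding  (last char: 'g')
  sorted[2] = X$misunderstandingCX  (last char: 'X')
  sorted[3] = XX$misunderstandingC  (last char: 'C')
  sorted[4] = andingCXX$misunderst  (last char: 't')
  sorted[5] = derstandingCXX$misun  (last char: 'n')
  sorted[6] = dingCXX$misunderstan  (last char: 'n')
  sorted[7] = erstandingCXX$misund  (last char: 'd')
  sorted[8] = gCXX$misunderstandin  (last char: 'n')
  sorted[9] = ingCXX$misunderstand  (last char: 'd')
  sorted[10] = isunderstandingCXX$m  (last char: 'm')
  sorted[11] = misunderstandingCXX$  (last char: '$')
  sorted[12] = nderstandingCXX$misu  (last char: 'u')
  sorted[13] = ndingCXX$misundersta  (last char: 'a')
  sorted[14] = ngCXX$misunderstandi  (last char: 'i')
  sorted[15] = rstandingCXX$misunde  (last char: 'e')
  sorted[16] = standingCXX$misunder  (last char: 'r')
  sorted[17] = sunderstandingCXX$mi  (last char: 'i')
  sorted[18] = tandingCXX$misunders  (last char: 's')
  sorted[19] = understandingCXX$mis  (last char: 's')
Last column: XgXCtnndndm$uaieriss
Original string S is at sorted index 11

Answer: XgXCtnndndm$uaieriss
11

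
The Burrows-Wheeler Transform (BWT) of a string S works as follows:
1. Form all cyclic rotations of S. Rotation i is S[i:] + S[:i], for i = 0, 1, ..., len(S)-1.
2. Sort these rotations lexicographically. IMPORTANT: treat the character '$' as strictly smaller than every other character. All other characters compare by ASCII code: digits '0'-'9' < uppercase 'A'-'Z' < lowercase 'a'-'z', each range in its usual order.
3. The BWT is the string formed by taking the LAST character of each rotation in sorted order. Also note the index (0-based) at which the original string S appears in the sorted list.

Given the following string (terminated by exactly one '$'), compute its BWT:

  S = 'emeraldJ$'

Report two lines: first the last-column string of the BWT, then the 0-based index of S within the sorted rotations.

Answer: Jdrl$maee
4

Derivation:
All 9 rotations (rotation i = S[i:]+S[:i]):
  rot[0] = emeraldJ$
  rot[1] = meraldJ$e
  rot[2] = eraldJ$em
  rot[3] = raldJ$eme
  rot[4] = aldJ$emer
  rot[5] = ldJ$emera
  rot[6] = dJ$emeral
  rot[7] = J$emerald
  rot[8] = $emeraldJ
Sorted (with $ < everything):
  sorted[0] = $emeraldJ  (last char: 'J')
  sorted[1] = J$emerald  (last char: 'd')
  sorted[2] = aldJ$emer  (last char: 'r')
  sorted[3] = dJ$emeral  (last char: 'l')
  sorted[4] = emeraldJ$  (last char: '$')
  sorted[5] = eraldJ$em  (last char: 'm')
  sorted[6] = ldJ$emera  (last char: 'a')
  sorted[7] = meraldJ$e  (last char: 'e')
  sorted[8] = raldJ$eme  (last char: 'e')
Last column: Jdrl$maee
Original string S is at sorted index 4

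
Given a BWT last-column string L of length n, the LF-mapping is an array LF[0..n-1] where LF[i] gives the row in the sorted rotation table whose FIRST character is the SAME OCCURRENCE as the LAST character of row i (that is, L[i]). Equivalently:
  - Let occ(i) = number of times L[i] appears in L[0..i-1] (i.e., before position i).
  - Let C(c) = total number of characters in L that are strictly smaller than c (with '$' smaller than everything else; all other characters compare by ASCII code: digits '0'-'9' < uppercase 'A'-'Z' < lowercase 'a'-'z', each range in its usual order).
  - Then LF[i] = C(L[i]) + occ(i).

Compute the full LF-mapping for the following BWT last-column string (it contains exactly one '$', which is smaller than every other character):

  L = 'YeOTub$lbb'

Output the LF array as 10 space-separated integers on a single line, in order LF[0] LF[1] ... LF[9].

Answer: 3 7 1 2 9 4 0 8 5 6

Derivation:
Char counts: '$':1, 'O':1, 'T':1, 'Y':1, 'b':3, 'e':1, 'l':1, 'u':1
C (first-col start): C('$')=0, C('O')=1, C('T')=2, C('Y')=3, C('b')=4, C('e')=7, C('l')=8, C('u')=9
L[0]='Y': occ=0, LF[0]=C('Y')+0=3+0=3
L[1]='e': occ=0, LF[1]=C('e')+0=7+0=7
L[2]='O': occ=0, LF[2]=C('O')+0=1+0=1
L[3]='T': occ=0, LF[3]=C('T')+0=2+0=2
L[4]='u': occ=0, LF[4]=C('u')+0=9+0=9
L[5]='b': occ=0, LF[5]=C('b')+0=4+0=4
L[6]='$': occ=0, LF[6]=C('$')+0=0+0=0
L[7]='l': occ=0, LF[7]=C('l')+0=8+0=8
L[8]='b': occ=1, LF[8]=C('b')+1=4+1=5
L[9]='b': occ=2, LF[9]=C('b')+2=4+2=6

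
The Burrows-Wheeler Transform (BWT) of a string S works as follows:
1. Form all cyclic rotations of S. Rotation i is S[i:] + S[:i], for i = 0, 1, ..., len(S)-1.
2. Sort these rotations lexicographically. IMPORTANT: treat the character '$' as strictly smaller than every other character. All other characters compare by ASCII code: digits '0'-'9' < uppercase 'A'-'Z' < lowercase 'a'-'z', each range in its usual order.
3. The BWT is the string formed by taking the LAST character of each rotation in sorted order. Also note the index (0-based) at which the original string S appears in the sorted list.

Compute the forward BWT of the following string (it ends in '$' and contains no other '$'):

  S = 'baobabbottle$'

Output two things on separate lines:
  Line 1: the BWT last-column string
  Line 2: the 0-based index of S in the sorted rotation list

All 13 rotations (rotation i = S[i:]+S[:i]):
  rot[0] = baobabbottle$
  rot[1] = aobabbottle$b
  rot[2] = obabbottle$ba
  rot[3] = babbottle$bao
  rot[4] = abbottle$baob
  rot[5] = bbottle$baoba
  rot[6] = bottle$baobab
  rot[7] = ottle$baobabb
  rot[8] = ttle$baobabbo
  rot[9] = tle$baobabbot
  rot[10] = le$baobabbott
  rot[11] = e$baobabbottl
  rot[12] = $baobabbottle
Sorted (with $ < everything):
  sorted[0] = $baobabbottle  (last char: 'e')
  sorted[1] = abbottle$baob  (last char: 'b')
  sorted[2] = aobabbottle$b  (last char: 'b')
  sorted[3] = babbottle$bao  (last char: 'o')
  sorted[4] = baobabbottle$  (last char: '$')
  sorted[5] = bbottle$baoba  (last char: 'a')
  sorted[6] = bottle$baobab  (last char: 'b')
  sorted[7] = e$baobabbottl  (last char: 'l')
  sorted[8] = le$baobabbott  (last char: 't')
  sorted[9] = obabbottle$ba  (last char: 'a')
  sorted[10] = ottle$baobabb  (last char: 'b')
  sorted[11] = tle$baobabbot  (last char: 't')
  sorted[12] = ttle$baobabbo  (last char: 'o')
Last column: ebbo$abltabto
Original string S is at sorted index 4

Answer: ebbo$abltabto
4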